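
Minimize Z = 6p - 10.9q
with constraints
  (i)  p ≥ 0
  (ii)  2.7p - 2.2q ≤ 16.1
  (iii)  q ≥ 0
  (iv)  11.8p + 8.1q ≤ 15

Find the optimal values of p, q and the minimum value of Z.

p = 0, q = 50/27, minimum Z = -545/27

Corner points and Z = 6p - 10.9q:
  (0, 0) → Z = 0
  (0, 50/27) → Z = -545/27
  (75/59, 0) → Z = 450/59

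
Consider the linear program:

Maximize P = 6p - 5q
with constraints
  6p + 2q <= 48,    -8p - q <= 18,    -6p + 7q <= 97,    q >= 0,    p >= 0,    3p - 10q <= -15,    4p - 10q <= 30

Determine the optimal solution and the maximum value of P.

p = 75/11, q = 39/11, maximum P = 255/11

Corner points and P = 6p - 5q:
  (71/27, 145/9) → P = -583/9
  (75/11, 39/11) → P = 255/11
  (0, 97/7) → P = -485/7
  (0, 3/2) → P = -15/2

At the optimal vertex, 6p + 2q = 48 and 3p - 10q = -15.
Solving simultaneously gives p = 75/11, q = 39/11.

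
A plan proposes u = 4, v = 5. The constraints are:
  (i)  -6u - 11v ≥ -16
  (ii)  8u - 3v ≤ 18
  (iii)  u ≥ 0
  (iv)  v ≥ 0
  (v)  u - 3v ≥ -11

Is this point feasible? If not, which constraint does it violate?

Constraint (i): -6u - 11v = -79, which is not ≥ -16. All other constraints are satisfied.

not feasible — violates (i)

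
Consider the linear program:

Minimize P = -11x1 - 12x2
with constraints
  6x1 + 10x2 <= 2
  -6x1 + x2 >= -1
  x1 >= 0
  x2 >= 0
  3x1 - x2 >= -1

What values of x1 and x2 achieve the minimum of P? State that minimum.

x1 = 2/11, x2 = 1/11, minimum P = -34/11

Extreme points and P = -11x1 - 12x2:
  (2/11, 1/11) → P = -34/11
  (0, 1/5) → P = -12/5
  (1/6, 0) → P = -11/6
  (0, 0) → P = 0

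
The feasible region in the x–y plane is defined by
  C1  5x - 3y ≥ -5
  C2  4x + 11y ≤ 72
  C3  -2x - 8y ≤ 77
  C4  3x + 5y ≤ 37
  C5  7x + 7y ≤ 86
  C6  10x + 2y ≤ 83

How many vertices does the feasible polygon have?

The feasible vertices (each the meet of two boundaries and inside every other half-plane) are:
  (161/67, 380/67)
  (-271/46, -375/46)
  (47/13, 68/13)
  (409/38, -234/19)
  (31/4, 11/4)

5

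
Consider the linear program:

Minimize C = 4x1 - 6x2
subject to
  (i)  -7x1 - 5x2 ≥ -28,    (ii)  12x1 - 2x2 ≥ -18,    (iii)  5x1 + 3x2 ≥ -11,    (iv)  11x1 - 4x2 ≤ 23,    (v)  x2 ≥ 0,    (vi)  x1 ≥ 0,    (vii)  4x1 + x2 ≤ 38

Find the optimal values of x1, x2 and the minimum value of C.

Vertices and C = 4x1 - 6x2:
  (227/83, 147/83) → C = 26/83
  (0, 28/5) → C = -168/5
  (23/11, 0) → C = 92/11
  (0, 0) → C = 0

x1 = 0, x2 = 28/5, minimum C = -168/5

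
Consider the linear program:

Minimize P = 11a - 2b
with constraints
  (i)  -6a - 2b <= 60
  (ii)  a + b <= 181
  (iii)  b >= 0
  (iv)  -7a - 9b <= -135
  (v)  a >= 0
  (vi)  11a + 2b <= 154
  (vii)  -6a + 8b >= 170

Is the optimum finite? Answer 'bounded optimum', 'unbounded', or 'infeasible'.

bounded optimum

Vertices and P = 11a - 2b:
  (0, 77) → P = -154
  (0, 85/4) → P = -85/2
  (223/25, 1397/50) → P = 1056/25
The feasible region has finitely many vertices and no improving ray; the minimum is -154 at (0, 77).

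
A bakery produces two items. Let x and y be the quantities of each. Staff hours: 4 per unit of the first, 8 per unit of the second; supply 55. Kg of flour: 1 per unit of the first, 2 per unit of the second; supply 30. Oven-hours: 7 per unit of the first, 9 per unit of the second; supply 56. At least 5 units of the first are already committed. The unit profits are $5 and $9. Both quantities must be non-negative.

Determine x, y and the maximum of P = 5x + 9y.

x = 5, y = 7/3, maximum P = 46

Extreme points and P = 5x + 9y:
  (8, 0) → P = 40
  (5, 0) → P = 25
  (5, 7/3) → P = 46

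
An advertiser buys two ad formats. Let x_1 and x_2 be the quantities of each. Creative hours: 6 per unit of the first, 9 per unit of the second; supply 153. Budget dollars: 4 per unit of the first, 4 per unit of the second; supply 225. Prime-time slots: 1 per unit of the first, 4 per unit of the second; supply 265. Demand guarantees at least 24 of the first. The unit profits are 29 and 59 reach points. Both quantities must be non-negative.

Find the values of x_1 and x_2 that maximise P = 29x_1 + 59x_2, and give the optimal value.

Feasible corners and P = 29x_1 + 59x_2:
  (51/2, 0) → P = 1479/2
  (24, 0) → P = 696
  (24, 1) → P = 755

The binding constraints are 6x_1 + 9x_2 = 153 and x_1 = 24.
Solving simultaneously gives x_1 = 24, x_2 = 1.

x_1 = 24, x_2 = 1, maximum P = 755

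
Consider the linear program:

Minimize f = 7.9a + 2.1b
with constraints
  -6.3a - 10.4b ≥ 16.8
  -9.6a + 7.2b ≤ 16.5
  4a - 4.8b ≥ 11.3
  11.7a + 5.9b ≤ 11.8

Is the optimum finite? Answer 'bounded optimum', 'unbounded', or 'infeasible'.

unbounded

From the feasible point (461/898, -13839/7184), moving in the direction (-7.2, -9.6) keeps every constraint satisfied while f decreases without bound.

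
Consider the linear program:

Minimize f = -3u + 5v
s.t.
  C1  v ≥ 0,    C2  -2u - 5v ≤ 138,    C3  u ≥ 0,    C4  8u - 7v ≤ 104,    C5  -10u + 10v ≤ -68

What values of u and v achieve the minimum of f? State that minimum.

u = 13, v = 0, minimum f = -39

Feasible corners and f = -3u + 5v:
  (13, 0) → f = -39
  (34/5, 0) → f = -102/5
  (282/5, 248/5) → f = 394/5

The binding constraints are v = 0 and 8u - 7v = 104.
Solving simultaneously gives u = 13, v = 0.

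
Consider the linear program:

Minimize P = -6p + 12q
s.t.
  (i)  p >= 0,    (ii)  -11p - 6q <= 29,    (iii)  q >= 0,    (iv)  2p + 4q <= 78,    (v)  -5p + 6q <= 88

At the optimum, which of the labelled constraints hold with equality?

Extreme points and P = -6p + 12q:
  (0, 0) → P = 0
  (0, 44/3) → P = 176
  (39, 0) → P = -234
  (29/8, 283/16) → P = 381/2

The minimum is at (39, 0). Substituting into each constraint, equality holds for (iii) and (iv); the remaining constraints have slack.

(iii) and (iv)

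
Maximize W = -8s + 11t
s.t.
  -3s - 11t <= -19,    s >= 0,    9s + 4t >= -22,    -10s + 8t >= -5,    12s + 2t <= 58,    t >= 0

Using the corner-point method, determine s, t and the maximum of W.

Feasible corners and W = -8s + 11t:
  (0, 19/11) → W = 19
  (207/134, 175/134) → W = 269/134
  (0, 29) → W = 319
  (237/58, 130/29) → W = 482/29

s = 0, t = 29, maximum W = 319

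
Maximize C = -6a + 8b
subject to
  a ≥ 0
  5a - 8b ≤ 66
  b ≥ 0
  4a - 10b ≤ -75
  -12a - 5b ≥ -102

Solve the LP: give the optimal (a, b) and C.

Corner points and C = -6a + 8b:
  (0, 15/2) → C = 60
  (0, 102/5) → C = 816/5
  (129/28, 327/35) → C = 471/10

The optimum lies where a = 0 and -12a - 5b = -102.
Solving simultaneously gives a = 0, b = 102/5.

a = 0, b = 102/5, maximum C = 816/5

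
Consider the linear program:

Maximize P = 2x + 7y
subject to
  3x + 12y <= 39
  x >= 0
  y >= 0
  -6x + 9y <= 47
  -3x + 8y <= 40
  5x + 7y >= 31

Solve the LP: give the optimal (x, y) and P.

x = 13, y = 0, maximum P = 26

Extreme points and P = 2x + 7y:
  (13, 0) → P = 26
  (33/13, 34/13) → P = 304/13
  (31/5, 0) → P = 62/5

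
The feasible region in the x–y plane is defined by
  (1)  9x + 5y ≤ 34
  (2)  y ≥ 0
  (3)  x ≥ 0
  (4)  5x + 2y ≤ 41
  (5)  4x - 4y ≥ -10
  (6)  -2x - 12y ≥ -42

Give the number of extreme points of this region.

Of the 15 pairwise boundary intersections, those satisfying every inequality are:
  (34/9, 0)
  (99/49, 155/49)
  (0, 0)
  (0, 5/2)
  (6/7, 47/14)

5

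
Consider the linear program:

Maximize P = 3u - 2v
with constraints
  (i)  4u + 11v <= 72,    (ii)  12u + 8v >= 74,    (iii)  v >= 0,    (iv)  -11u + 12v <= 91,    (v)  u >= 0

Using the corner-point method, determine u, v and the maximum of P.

u = 18, v = 0, maximum P = 54

Feasible corners and P = 3u - 2v:
  (119/50, 142/25) → P = -211/50
  (18, 0) → P = 54
  (37/6, 0) → P = 37/2

The optimum lies where 4u + 11v = 72 and v = 0.
Solving simultaneously gives u = 18, v = 0.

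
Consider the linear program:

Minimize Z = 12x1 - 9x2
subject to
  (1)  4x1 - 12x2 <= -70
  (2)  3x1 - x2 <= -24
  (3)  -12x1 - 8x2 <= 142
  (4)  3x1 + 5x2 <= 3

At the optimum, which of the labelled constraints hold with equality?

Corner points and Z = 12x1 - 9x2:
  (-109/16, 57/16) → Z = -1821/16
  (-283/22, 17/11) → Z = -1851/11
  (-13/2, 9/2) → Z = -237/2
  (-367/18, 77/6) → Z = -2161/6

The minimum is at (-367/18, 77/6). Substituting into each constraint, equality holds for (3) and (4); the remaining constraints have slack.

(3) and (4)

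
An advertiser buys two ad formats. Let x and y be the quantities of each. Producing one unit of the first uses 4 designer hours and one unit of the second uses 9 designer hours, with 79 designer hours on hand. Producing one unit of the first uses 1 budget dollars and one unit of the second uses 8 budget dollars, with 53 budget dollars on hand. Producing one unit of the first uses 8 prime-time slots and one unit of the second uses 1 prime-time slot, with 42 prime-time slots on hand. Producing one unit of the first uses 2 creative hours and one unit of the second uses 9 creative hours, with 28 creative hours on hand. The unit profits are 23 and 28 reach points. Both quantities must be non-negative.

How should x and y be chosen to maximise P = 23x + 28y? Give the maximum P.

x = 5, y = 2, maximum P = 171

Feasible corners and P = 23x + 28y:
  (0, 0) → P = 0
  (0, 28/9) → P = 784/9
  (21/4, 0) → P = 483/4
  (5, 2) → P = 171

The optimum lies where 8x + y = 42 and 2x + 9y = 28.
Solving simultaneously gives x = 5, y = 2.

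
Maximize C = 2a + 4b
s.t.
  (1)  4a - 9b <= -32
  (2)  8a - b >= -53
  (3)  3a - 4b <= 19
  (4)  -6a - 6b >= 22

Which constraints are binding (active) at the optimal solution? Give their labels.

Extreme points and C = 2a + 4b:
  (-445/68, 11/17) → C = -21/2
  (-5, 4/3) → C = -14/3
  (-170/27, 71/27) → C = -56/27

The maximum is at (-170/27, 71/27). Substituting into each constraint, equality holds for (2) and (4); the remaining constraints have slack.

(2) and (4)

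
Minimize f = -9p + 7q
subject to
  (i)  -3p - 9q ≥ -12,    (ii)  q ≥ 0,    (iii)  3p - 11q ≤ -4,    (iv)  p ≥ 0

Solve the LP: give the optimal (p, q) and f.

Feasible corners and f = -9p + 7q:
  (8/5, 4/5) → f = -44/5
  (0, 4/3) → f = 28/3
  (0, 4/11) → f = 28/11

The optimum lies where -3p - 9q = -12 and 3p - 11q = -4.
Solving simultaneously gives p = 8/5, q = 4/5.

p = 8/5, q = 4/5, minimum f = -44/5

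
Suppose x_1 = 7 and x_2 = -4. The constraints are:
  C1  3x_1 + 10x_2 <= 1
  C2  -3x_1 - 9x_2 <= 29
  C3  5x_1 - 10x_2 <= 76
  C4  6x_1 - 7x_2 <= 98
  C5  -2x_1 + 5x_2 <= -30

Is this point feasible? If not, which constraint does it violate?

C1: -19 ≤ 1 ✓
C2: 15 ≤ 29 ✓
C3: 75 ≤ 76 ✓
C4: 70 ≤ 98 ✓
C5: -34 ≤ -30 ✓

feasible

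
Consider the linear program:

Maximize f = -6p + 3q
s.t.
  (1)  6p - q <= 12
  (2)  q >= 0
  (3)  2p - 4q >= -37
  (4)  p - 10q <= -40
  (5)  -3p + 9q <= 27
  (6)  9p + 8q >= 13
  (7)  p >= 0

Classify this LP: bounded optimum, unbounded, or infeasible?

infeasible

The boundaries 6p - q = 12 and q = 0 meet at (2, 0), but that point violates p - 10q ≤ -40. Every candidate vertex is excluded by some other constraint, so the feasible region is empty.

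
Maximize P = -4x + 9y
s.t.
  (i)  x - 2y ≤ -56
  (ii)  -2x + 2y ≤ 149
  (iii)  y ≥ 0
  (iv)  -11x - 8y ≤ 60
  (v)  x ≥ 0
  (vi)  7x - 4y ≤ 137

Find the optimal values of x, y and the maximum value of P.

Extreme points and P = -4x + 9y:
  (0, 28) → P = 252
  (249/5, 529/10) → P = 2769/10
  (0, 149/2) → P = 1341/2
  (145, 439/2) → P = 2791/2

The optimum lies where -2x + 2y = 149 and 7x - 4y = 137.
Solving simultaneously gives x = 145, y = 439/2.

x = 145, y = 439/2, maximum P = 2791/2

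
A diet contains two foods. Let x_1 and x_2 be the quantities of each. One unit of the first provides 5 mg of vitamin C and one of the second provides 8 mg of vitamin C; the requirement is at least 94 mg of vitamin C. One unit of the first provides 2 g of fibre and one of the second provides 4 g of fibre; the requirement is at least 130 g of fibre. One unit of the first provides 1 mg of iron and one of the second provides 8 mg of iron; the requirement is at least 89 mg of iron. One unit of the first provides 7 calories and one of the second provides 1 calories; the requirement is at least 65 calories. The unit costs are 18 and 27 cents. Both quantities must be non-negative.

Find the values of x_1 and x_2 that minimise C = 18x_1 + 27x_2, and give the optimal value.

x_1 = 5, x_2 = 30, minimum C = 900

Corner points and C = 18x_1 + 27x_2:
  (0, 65) → C = 1755
  (89, 0) → C = 1602
  (57, 4) → C = 1134
  (5, 30) → C = 900
The feasible region is unbounded (it extends along (0, 1), (1, 0)), but C strictly increases along every unbounded feasible direction, so there is no improving ray and the minimum is attained at a vertex.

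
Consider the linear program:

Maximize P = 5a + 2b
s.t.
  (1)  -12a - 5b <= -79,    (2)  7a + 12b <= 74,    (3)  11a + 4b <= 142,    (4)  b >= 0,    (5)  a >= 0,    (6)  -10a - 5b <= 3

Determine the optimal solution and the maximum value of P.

The optimum lies where 7a + 12b = 74 and b = 0.
Solving simultaneously gives a = 74/7, b = 0.

a = 74/7, b = 0, maximum P = 370/7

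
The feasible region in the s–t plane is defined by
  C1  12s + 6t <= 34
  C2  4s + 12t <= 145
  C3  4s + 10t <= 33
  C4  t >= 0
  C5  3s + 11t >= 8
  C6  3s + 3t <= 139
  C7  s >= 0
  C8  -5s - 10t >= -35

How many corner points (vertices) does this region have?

5

The feasible vertices (each the meet of two boundaries and inside every other half-plane) are:
  (71/48, 65/24)
  (17/6, 0)
  (0, 33/10)
  (8/3, 0)
  (0, 8/11)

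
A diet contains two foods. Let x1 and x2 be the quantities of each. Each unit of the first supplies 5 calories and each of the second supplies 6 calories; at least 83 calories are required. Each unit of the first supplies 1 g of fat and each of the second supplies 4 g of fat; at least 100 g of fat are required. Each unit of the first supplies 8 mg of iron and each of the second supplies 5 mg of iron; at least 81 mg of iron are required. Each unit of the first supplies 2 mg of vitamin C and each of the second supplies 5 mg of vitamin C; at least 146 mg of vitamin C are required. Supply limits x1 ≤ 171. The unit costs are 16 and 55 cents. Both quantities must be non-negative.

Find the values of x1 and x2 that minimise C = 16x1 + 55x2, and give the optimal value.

x1 = 28, x2 = 18, minimum C = 1438

Extreme points and C = 16x1 + 55x2:
  (0, 146/5) → C = 1606
  (100, 0) → C = 1600
  (171, 0) → C = 2736
  (28, 18) → C = 1438
The feasible region is unbounded (it extends along (0, 1)), but C strictly increases along every unbounded feasible direction, so there is no improving ray and the minimum is attained at a vertex.

The binding constraints are x1 + 4x2 = 100 and 2x1 + 5x2 = 146.
Solving simultaneously gives x1 = 28, x2 = 18.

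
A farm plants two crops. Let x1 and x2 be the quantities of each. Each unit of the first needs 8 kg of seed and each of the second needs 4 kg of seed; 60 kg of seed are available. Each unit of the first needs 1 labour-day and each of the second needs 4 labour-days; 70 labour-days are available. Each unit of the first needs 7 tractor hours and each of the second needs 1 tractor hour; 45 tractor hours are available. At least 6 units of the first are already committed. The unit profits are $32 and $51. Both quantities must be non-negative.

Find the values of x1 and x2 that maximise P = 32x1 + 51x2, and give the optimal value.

Extreme points and P = 32x1 + 51x2:
  (45/7, 0) → P = 1440/7
  (6, 0) → P = 192
  (6, 3) → P = 345

The optimum lies where 8x1 + 4x2 = 60 and 7x1 + x2 = 45.
Solving simultaneously gives x1 = 6, x2 = 3.

x1 = 6, x2 = 3, maximum P = 345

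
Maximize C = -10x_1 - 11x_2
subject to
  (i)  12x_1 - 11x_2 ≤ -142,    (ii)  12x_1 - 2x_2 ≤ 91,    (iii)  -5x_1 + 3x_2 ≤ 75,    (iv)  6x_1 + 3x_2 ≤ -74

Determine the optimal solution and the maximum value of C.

At the optimal vertex, 12x_1 - 11x_2 = -142 and -5x_1 + 3x_2 = 75.
Solving simultaneously gives x_1 = -21, x_2 = -10.

x_1 = -21, x_2 = -10, maximum C = 320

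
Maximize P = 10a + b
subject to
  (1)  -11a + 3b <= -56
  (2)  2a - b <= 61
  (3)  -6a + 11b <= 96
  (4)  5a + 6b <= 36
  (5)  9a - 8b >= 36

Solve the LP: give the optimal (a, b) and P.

a = 402/17, b = -233/17, maximum P = 3787/17

Vertices and P = 10a + b:
  (-127/5, -559/5) → P = -1829/5
  (148/27, 116/81) → P = 4556/81
  (402/17, -233/17) → P = 3787/17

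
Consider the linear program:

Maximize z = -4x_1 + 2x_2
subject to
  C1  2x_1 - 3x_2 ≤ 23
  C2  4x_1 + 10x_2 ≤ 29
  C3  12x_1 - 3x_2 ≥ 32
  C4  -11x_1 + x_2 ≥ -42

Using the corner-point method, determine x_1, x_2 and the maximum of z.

Extreme points and z = -4x_1 + 2x_2:
  (9/10, -106/15) → z = -266/15
  (103/31, -169/31) → z = -750/31
  (37/12, 5/3) → z = -9
  (449/114, 151/114) → z = -249/19

x_1 = 37/12, x_2 = 5/3, maximum z = -9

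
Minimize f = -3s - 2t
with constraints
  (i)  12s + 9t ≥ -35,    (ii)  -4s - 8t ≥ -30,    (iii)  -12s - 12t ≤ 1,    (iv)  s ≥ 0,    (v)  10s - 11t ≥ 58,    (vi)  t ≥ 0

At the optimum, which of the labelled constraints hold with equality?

(ii) and (vi)

Corner points and f = -3s - 2t:
  (397/62, 17/31) → f = -1259/62
  (15/2, 0) → f = -45/2
  (29/5, 0) → f = -87/5

The minimum is at (15/2, 0). Substituting into each constraint, equality holds for (ii) and (vi); the remaining constraints have slack.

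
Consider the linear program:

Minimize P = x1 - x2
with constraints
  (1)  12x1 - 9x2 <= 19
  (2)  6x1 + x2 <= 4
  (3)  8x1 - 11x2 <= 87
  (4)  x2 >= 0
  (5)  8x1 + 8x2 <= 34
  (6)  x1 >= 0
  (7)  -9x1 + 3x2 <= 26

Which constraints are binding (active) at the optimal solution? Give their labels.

(2) and (6)

Feasible corners and P = x1 - x2:
  (2/3, 0) → P = 2/3
  (0, 4) → P = -4
  (0, 0) → P = 0

The minimum is at (0, 4). Substituting into each constraint, equality holds for (2) and (6); the remaining constraints have slack.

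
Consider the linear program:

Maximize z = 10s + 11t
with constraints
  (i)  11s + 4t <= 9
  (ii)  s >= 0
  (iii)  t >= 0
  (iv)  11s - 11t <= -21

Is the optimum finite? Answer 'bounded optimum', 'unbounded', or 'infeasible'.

bounded optimum

Extreme points and z = 10s + 11t:
  (0, 9/4) → z = 99/4
  (1/11, 2) → z = 252/11
  (0, 21/11) → z = 21
The feasible region has finitely many vertices and no improving ray; the maximum is 99/4 at (0, 9/4).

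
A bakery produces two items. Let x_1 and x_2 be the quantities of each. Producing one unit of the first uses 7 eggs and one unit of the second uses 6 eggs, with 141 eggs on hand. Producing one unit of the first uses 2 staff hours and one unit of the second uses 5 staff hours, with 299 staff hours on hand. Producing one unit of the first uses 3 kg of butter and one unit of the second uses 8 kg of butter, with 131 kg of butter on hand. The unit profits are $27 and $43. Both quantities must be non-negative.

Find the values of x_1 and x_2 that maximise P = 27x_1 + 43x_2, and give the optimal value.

Vertices and P = 27x_1 + 43x_2:
  (0, 0) → P = 0
  (0, 131/8) → P = 5633/8
  (141/7, 0) → P = 3807/7
  (9, 13) → P = 802

At the optimal vertex, 7x_1 + 6x_2 = 141 and 3x_1 + 8x_2 = 131.
Solving simultaneously gives x_1 = 9, x_2 = 13.

x_1 = 9, x_2 = 13, maximum P = 802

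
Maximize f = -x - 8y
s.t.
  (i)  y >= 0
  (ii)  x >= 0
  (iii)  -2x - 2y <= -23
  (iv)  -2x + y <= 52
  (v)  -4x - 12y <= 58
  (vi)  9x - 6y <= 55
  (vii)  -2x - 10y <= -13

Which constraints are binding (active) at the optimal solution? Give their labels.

(iii) and (vi)

Feasible corners and f = -x - 8y:
  (0, 23/2) → f = -92
  (0, 52) → f = -416
  (124/15, 97/30) → f = -512/15
The feasible region is unbounded (it extends along (1, 2), (2, 3)), but f strictly decreases along every unbounded feasible direction, so there is no improving ray and the maximum is attained at a vertex.

The maximum is at (124/15, 97/30). Substituting into each constraint, equality holds for (iii) and (vi); the remaining constraints have slack.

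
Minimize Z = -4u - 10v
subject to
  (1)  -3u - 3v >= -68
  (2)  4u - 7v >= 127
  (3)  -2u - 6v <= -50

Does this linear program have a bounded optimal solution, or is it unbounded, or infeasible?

The boundaries -3u - 3v = -68 and 4u - 7v = 127 meet at (857/33, -109/33), but that point violates -2u - 6v ≤ -50. Every candidate vertex is excluded by some other constraint, so the feasible region is empty.

infeasible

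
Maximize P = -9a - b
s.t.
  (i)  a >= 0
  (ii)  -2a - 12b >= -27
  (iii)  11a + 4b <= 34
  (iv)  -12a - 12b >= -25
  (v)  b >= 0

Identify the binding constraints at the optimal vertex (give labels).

Extreme points and P = -9a - b:
  (0, 25/12) → P = -25/12
  (0, 0) → P = 0
  (25/12, 0) → P = -75/4

The maximum is at (0, 0). Substituting into each constraint, equality holds for (i) and (v); the remaining constraints have slack.

(i) and (v)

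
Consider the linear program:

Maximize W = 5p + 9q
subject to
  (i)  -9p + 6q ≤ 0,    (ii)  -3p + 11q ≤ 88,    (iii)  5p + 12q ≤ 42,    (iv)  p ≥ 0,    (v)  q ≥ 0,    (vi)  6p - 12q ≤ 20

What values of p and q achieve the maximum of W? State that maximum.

p = 62/11, q = 38/33, maximum W = 424/11

Vertices and W = 5p + 9q:
  (42/23, 63/23) → W = 777/23
  (0, 0) → W = 0
  (62/11, 38/33) → W = 424/11
  (10/3, 0) → W = 50/3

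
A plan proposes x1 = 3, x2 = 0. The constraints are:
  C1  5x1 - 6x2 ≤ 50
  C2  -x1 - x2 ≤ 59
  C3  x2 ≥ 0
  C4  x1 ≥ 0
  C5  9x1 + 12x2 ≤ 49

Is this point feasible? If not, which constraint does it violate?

feasible

C1: 15 ≤ 50 ✓
C2: -3 ≤ 59 ✓
C3: 0 ≥ 0 ✓
C4: 3 ≥ 0 ✓
C5: 27 ≤ 49 ✓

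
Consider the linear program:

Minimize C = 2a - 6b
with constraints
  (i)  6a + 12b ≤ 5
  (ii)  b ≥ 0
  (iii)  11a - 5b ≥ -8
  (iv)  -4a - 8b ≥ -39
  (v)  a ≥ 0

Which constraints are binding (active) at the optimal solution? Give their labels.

Extreme points and C = 2a - 6b:
  (5/6, 0) → C = 5/3
  (0, 5/12) → C = -5/2
  (0, 0) → C = 0

The minimum is at (0, 5/12). Substituting into each constraint, equality holds for (i) and (v); the remaining constraints have slack.

(i) and (v)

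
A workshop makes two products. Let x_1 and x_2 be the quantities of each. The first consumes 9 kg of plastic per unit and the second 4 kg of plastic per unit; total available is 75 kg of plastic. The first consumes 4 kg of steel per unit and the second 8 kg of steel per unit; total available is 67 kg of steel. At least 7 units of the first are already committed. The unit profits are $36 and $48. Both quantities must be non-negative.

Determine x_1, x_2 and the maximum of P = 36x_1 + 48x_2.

At the optimal vertex, 9x_1 + 4x_2 = 75 and x_1 = 7.
Solving simultaneously gives x_1 = 7, x_2 = 3.

x_1 = 7, x_2 = 3, maximum P = 396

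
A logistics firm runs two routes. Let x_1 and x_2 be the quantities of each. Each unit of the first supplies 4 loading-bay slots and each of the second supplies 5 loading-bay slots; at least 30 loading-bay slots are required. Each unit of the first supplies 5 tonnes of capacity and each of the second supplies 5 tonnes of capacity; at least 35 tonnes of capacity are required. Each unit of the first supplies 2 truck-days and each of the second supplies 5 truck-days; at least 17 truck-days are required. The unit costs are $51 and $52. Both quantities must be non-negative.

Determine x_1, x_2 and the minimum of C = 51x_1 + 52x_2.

x_1 = 5, x_2 = 2, minimum C = 359

Vertices and C = 51x_1 + 52x_2:
  (0, 7) → C = 364
  (17/2, 0) → C = 867/2
  (5, 2) → C = 359
  (13/2, 4/5) → C = 3731/10
The feasible region is unbounded (it extends along (0, 1), (1, 0)), but C strictly increases along every unbounded feasible direction, so there is no improving ray and the minimum is attained at a vertex.

The binding constraints are 4x_1 + 5x_2 = 30 and 5x_1 + 5x_2 = 35.
Solving simultaneously gives x_1 = 5, x_2 = 2.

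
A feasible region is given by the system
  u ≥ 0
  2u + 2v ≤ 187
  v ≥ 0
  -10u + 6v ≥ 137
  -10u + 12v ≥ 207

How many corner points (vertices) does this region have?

3

Of the 10 pairwise boundary intersections, those satisfying every inequality are:
  (0, 187/2)
  (0, 137/6)
  (53/2, 67)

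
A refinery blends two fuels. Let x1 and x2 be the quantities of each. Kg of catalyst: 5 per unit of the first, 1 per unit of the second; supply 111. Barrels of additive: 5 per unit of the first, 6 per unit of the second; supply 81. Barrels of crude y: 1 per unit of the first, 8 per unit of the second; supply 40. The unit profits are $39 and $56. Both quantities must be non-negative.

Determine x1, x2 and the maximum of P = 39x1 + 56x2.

Corner points and P = 39x1 + 56x2:
  (0, 0) → P = 0
  (0, 5) → P = 280
  (81/5, 0) → P = 3159/5
  (12, 7/2) → P = 664

The binding constraints are 5x1 + 6x2 = 81 and x1 + 8x2 = 40.
Solving simultaneously gives x1 = 12, x2 = 7/2.

x1 = 12, x2 = 7/2, maximum P = 664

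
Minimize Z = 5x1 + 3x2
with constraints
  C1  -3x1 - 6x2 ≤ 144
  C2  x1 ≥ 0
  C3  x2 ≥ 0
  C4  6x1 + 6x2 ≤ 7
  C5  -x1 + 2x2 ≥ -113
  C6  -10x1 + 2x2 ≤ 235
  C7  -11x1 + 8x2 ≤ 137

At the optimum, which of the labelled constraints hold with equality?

C2 and C3

Extreme points and Z = 5x1 + 3x2:
  (0, 0) → Z = 0
  (0, 7/6) → Z = 7/2
  (7/6, 0) → Z = 35/6

The minimum is at (0, 0). Substituting into each constraint, equality holds for C2 and C3; the remaining constraints have slack.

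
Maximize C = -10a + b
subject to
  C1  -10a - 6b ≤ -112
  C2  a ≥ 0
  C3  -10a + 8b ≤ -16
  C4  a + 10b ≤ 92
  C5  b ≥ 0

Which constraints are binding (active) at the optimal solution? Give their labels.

Vertices and C = -10a + b:
  (248/35, 48/7) → C = -64
  (56/5, 0) → C = -112
  (224/27, 226/27) → C = -2014/27
  (92, 0) → C = -920

The maximum is at (248/35, 48/7). Substituting into each constraint, equality holds for C1 and C3; the remaining constraints have slack.

C1 and C3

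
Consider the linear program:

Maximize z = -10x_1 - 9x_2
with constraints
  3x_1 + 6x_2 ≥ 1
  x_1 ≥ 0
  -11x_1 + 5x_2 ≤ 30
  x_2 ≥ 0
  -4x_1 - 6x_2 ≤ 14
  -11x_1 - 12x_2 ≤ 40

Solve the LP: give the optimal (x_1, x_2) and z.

Extreme points and z = -10x_1 - 9x_2:
  (0, 1/6) → z = -3/2
  (1/3, 0) → z = -10/3
  (0, 6) → z = -54
The feasible region is unbounded (it extends along (5, 11), (1, 0)), but z strictly decreases along every unbounded feasible direction, so there is no improving ray and the maximum is attained at a vertex.

The optimum lies where 3x_1 + 6x_2 = 1 and x_1 = 0.
Solving simultaneously gives x_1 = 0, x_2 = 1/6.

x_1 = 0, x_2 = 1/6, maximum z = -3/2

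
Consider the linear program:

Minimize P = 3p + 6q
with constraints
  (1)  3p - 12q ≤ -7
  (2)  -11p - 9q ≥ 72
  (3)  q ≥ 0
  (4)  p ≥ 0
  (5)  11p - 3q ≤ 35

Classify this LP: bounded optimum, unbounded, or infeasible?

The boundaries 3p - 12q = -7 and p = 0 meet at (0, 7/12), but that point violates -11p - 9q ≥ 72. Every candidate vertex is excluded by some other constraint, so the feasible region is empty.

infeasible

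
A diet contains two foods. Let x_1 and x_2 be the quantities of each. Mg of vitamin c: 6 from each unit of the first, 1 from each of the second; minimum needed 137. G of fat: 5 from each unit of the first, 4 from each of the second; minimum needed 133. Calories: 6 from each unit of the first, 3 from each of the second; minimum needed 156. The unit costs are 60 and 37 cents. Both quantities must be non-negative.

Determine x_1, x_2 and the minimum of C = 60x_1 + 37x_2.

x_1 = 25, x_2 = 2, minimum C = 1574

The feasible region is unbounded (it extends along (0, 1), (1, 0)), but C strictly increases along every unbounded feasible direction, so there is no improving ray and the minimum is attained at a vertex.

The optimum lies where 5x_1 + 4x_2 = 133 and 6x_1 + 3x_2 = 156.
Solving simultaneously gives x_1 = 25, x_2 = 2.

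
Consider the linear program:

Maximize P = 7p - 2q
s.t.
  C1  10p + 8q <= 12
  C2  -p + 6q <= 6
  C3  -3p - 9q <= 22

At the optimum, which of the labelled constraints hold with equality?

C1 and C3

Feasible corners and P = 7p - 2q:
  (6/17, 18/17) → P = 6/17
  (142/33, -128/33) → P = 1250/33
  (-62/9, -4/27) → P = -1294/27

The maximum is at (142/33, -128/33). Substituting into each constraint, equality holds for C1 and C3; the remaining constraints have slack.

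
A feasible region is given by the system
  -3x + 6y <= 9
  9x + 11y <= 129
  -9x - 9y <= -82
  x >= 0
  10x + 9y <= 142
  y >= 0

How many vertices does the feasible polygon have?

5

Pairwise boundary intersections that survive every other constraint:
  (225/29, 156/29)
  (137/27, 109/27)
  (401/29, 12/29)
  (82/9, 0)
  (71/5, 0)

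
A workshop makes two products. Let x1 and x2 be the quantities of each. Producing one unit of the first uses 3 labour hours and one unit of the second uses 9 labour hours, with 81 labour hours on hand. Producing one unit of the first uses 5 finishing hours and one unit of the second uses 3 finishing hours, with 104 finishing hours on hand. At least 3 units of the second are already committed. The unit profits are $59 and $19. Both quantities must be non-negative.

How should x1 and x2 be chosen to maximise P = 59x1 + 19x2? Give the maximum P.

The optimum lies where 3x1 + 9x2 = 81 and x2 = 3.
Solving simultaneously gives x1 = 18, x2 = 3.

x1 = 18, x2 = 3, maximum P = 1119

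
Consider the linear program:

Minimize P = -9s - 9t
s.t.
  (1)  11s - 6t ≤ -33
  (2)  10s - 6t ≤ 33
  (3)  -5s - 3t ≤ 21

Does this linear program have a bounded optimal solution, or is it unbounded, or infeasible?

unbounded

From the feasible point (-25/7, -22/21), moving in the direction (6, 11) keeps every constraint satisfied while P decreases without bound.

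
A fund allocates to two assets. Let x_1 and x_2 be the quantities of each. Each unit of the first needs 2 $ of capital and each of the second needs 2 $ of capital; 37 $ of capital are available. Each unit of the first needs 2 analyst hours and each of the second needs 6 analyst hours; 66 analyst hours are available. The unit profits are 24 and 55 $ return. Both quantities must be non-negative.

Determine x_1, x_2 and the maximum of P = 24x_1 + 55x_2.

x_1 = 45/4, x_2 = 29/4, maximum P = 2675/4

Corner points and P = 24x_1 + 55x_2:
  (0, 0) → P = 0
  (0, 11) → P = 605
  (37/2, 0) → P = 444
  (45/4, 29/4) → P = 2675/4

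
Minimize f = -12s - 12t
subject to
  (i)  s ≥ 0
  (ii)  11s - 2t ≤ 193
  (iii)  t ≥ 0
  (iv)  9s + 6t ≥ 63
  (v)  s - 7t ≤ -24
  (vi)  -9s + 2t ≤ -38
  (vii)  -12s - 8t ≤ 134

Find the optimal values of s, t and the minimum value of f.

s = 155/2, t = 1319/4, minimum f = -4887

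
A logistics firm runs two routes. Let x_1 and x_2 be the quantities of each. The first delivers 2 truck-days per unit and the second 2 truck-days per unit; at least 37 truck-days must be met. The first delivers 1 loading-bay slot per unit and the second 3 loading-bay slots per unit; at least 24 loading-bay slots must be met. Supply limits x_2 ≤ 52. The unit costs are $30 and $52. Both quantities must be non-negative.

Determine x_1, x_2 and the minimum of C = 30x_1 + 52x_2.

Extreme points and C = 30x_1 + 52x_2:
  (0, 37/2) → C = 962
  (0, 52) → C = 2704
  (24, 0) → C = 720
  (63/4, 11/4) → C = 1231/2
The feasible region is unbounded (it extends along (1, 0)), but C strictly increases along every unbounded feasible direction, so there is no improving ray and the minimum is attained at a vertex.

x_1 = 63/4, x_2 = 11/4, minimum C = 1231/2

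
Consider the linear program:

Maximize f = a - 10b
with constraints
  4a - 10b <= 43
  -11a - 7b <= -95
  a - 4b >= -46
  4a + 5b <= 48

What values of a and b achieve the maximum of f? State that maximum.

a = 417/46, b = -31/46, maximum f = 727/46

Corner points and f = a - 10b:
  (417/46, -31/46) → f = 727/46
  (139/12, 1/3) → f = 33/4
  (139/27, 148/27) → f = -149/3

The binding constraints are 4a - 10b = 43 and -11a - 7b = -95.
Solving simultaneously gives a = 417/46, b = -31/46.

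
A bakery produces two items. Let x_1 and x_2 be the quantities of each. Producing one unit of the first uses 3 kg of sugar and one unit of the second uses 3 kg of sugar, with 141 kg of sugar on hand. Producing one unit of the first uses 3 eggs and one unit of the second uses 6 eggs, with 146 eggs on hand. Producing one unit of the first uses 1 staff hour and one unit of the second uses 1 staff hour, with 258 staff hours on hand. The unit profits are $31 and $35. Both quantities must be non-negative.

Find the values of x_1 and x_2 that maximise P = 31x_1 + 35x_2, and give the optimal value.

x_1 = 136/3, x_2 = 5/3, maximum P = 4391/3

Feasible corners and P = 31x_1 + 35x_2:
  (0, 0) → P = 0
  (0, 73/3) → P = 2555/3
  (47, 0) → P = 1457
  (136/3, 5/3) → P = 4391/3

The optimum lies where 3x_1 + 3x_2 = 141 and 3x_1 + 6x_2 = 146.
Solving simultaneously gives x_1 = 136/3, x_2 = 5/3.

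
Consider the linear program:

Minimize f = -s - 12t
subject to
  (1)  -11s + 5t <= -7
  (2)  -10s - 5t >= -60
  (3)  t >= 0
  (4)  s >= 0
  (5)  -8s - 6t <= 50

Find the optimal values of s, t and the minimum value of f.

s = 67/21, t = 118/21, minimum f = -1483/21

Corner points and f = -s - 12t:
  (67/21, 118/21) → f = -1483/21
  (7/11, 0) → f = -7/11
  (6, 0) → f = -6

The binding constraints are -11s + 5t = -7 and -10s - 5t = -60.
Solving simultaneously gives s = 67/21, t = 118/21.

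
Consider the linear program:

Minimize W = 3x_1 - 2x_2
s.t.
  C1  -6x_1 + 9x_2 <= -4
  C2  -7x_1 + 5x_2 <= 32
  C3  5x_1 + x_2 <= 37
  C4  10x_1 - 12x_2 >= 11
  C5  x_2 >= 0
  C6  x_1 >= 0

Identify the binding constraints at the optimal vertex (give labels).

C4 and C5

Feasible corners and W = 3x_1 - 2x_2:
  (337/51, 202/51) → W = 607/51
  (17/6, 13/9) → W = 101/18
  (37/5, 0) → W = 111/5
  (11/10, 0) → W = 33/10

The minimum is at (11/10, 0). Substituting into each constraint, equality holds for C4 and C5; the remaining constraints have slack.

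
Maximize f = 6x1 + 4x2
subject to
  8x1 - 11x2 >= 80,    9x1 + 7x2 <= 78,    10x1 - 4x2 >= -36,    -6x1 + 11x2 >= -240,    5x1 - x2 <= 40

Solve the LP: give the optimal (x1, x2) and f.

x1 = 360/47, x2 = -80/47, maximum f = 1840/47

Feasible corners and f = 6x1 + 4x2:
  (-358/39, -544/39) → f = -4324/39
  (360/47, -80/47) → f = 1840/47
  (-678/43, -1308/43) → f = -9300/43
  (200/49, -960/49) → f = -2640/49

At the optimal vertex, 8x1 - 11x2 = 80 and 5x1 - x2 = 40.
Solving simultaneously gives x1 = 360/47, x2 = -80/47.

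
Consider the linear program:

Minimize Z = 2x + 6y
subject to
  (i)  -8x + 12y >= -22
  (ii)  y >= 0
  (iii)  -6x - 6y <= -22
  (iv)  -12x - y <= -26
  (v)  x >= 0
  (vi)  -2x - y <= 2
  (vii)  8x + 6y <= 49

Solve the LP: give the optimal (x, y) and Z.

x = 33/10, y = 11/30, minimum Z = 44/5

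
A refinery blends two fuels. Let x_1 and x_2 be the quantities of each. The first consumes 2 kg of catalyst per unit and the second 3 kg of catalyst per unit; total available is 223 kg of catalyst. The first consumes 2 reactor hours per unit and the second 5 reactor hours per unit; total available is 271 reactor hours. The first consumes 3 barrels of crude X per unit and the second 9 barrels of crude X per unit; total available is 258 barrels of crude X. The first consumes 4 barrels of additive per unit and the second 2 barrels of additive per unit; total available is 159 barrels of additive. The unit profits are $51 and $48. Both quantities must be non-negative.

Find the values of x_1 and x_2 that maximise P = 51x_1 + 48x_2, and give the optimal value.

x_1 = 61/2, x_2 = 37/2, maximum P = 4887/2

Vertices and P = 51x_1 + 48x_2:
  (0, 0) → P = 0
  (0, 86/3) → P = 1376
  (159/4, 0) → P = 8109/4
  (61/2, 37/2) → P = 4887/2

At the optimal vertex, 3x_1 + 9x_2 = 258 and 4x_1 + 2x_2 = 159.
Solving simultaneously gives x_1 = 61/2, x_2 = 37/2.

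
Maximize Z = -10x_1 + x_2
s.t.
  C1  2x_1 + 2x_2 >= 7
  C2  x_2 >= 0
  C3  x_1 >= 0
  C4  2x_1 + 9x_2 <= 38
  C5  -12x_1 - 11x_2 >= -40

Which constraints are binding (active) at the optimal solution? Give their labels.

Feasible corners and Z = -10x_1 + x_2:
  (0, 7/2) → Z = 7/2
  (3/2, 2) → Z = -13
  (0, 40/11) → Z = 40/11

The maximum is at (0, 40/11). Substituting into each constraint, equality holds for C3 and C5; the remaining constraints have slack.

C3 and C5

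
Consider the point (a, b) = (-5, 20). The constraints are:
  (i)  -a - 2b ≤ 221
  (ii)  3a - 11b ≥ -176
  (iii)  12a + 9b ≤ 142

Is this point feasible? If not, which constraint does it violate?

not feasible — violates (ii)

Constraint (ii): 3a - 11b = -235, which is not ≥ -176. All other constraints are satisfied.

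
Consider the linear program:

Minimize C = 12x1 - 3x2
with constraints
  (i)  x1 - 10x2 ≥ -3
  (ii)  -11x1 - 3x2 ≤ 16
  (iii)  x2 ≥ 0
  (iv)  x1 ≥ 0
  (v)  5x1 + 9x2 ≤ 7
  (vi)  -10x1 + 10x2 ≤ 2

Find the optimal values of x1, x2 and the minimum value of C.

x1 = 0, x2 = 1/5, minimum C = -3/5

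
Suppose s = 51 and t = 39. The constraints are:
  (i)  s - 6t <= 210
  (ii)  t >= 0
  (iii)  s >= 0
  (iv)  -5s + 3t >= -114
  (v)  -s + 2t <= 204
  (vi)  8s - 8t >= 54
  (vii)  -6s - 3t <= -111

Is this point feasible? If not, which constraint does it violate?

Constraint (iv): -5s + 3t = -138, which is not ≥ -114. All other constraints are satisfied.

not feasible — violates (iv)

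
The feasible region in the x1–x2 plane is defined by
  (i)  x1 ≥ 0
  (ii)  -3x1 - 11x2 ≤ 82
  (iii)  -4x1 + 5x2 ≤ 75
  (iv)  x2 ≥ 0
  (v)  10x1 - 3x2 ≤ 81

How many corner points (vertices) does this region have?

Of the 10 pairwise boundary intersections, those satisfying every inequality are:
  (0, 15)
  (0, 0)
  (315/19, 537/19)
  (81/10, 0)

4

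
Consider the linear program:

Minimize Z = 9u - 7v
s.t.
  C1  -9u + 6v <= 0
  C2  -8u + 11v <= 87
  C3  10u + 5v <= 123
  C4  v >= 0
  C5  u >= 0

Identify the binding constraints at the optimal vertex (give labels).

Vertices and Z = 9u - 7v:
  (246/35, 369/35) → Z = -369/35
  (0, 0) → Z = 0
  (123/10, 0) → Z = 1107/10

The minimum is at (246/35, 369/35). Substituting into each constraint, equality holds for C1 and C3; the remaining constraints have slack.

C1 and C3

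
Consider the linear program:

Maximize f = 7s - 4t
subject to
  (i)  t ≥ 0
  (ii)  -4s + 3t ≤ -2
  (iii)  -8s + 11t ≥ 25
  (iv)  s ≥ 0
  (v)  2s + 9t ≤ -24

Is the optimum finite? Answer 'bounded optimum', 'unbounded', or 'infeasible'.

The boundaries -4s + 3t = -2 and -8s + 11t = 25 meet at (97/20, 29/5), but that point violates 2s + 9t ≤ -24. Every candidate vertex is excluded by some other constraint, so the feasible region is empty.

infeasible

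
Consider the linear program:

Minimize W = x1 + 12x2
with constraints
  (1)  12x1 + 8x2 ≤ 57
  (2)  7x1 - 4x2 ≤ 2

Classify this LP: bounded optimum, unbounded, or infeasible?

unbounded

From the feasible point (61/26, 375/104), moving in the direction (-4, -7) keeps every constraint satisfied while W decreases without bound.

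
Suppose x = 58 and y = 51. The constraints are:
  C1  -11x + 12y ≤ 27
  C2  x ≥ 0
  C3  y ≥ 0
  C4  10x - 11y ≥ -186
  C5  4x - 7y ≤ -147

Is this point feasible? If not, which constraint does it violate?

not feasible — violates C5

Constraint C5: 4x - 7y = -125, which is not ≤ -147. All other constraints are satisfied.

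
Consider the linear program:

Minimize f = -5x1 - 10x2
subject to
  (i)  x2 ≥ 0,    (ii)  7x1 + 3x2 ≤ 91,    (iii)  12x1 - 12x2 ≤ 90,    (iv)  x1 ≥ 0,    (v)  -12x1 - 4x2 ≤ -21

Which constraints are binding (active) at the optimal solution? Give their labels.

Vertices and f = -5x1 - 10x2:
  (15/2, 0) → f = -75/2
  (7/4, 0) → f = -35/4
  (227/20, 77/20) → f = -381/4
  (0, 91/3) → f = -910/3
  (0, 21/4) → f = -105/2

The minimum is at (0, 91/3). Substituting into each constraint, equality holds for (ii) and (iv); the remaining constraints have slack.

(ii) and (iv)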